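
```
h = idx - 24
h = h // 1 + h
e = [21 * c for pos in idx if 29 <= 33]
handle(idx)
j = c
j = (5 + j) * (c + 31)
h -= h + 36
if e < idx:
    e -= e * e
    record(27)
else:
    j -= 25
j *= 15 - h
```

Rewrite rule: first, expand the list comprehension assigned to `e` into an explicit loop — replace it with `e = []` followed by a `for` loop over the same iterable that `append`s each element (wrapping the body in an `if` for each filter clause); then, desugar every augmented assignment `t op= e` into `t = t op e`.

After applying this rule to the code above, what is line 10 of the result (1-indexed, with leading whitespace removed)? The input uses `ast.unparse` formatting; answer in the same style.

Transformed code:
h = idx - 24
h = h // 1 + h
e = []
for pos in idx:
    if 29 <= 33:
        e.append(21 * c)
handle(idx)
j = c
j = (5 + j) * (c + 31)
h = h - (h + 36)
if e < idx:
    e = e - e * e
    record(27)
else:
    j = j - 25
j = j * (15 - h)

h = h - (h + 36)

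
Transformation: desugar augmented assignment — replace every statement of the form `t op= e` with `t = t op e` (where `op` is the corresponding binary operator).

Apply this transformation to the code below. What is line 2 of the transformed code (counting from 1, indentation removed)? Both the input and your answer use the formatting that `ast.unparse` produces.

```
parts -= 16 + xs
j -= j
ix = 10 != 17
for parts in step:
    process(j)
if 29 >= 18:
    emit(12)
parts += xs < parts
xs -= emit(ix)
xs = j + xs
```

j = j - j

Transformed code:
parts = parts - (16 + xs)
j = j - j
ix = 10 != 17
for parts in step:
    process(j)
if 29 >= 18:
    emit(12)
parts = parts + (xs < parts)
xs = xs - emit(ix)
xs = j + xs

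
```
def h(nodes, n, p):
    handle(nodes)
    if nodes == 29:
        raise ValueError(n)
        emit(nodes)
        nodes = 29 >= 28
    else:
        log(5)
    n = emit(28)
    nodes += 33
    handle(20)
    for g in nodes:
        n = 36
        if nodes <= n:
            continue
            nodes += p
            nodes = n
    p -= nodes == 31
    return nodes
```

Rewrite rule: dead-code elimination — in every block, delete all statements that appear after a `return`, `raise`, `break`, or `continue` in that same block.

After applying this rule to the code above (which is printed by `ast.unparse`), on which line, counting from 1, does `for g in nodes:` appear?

Transformed code:
def h(nodes, n, p):
    handle(nodes)
    if nodes == 29:
        raise ValueError(n)
    else:
        log(5)
    n = emit(28)
    nodes += 33
    handle(20)
    for g in nodes:
        n = 36
        if nodes <= n:
            continue
    p -= nodes == 31
    return nodes

10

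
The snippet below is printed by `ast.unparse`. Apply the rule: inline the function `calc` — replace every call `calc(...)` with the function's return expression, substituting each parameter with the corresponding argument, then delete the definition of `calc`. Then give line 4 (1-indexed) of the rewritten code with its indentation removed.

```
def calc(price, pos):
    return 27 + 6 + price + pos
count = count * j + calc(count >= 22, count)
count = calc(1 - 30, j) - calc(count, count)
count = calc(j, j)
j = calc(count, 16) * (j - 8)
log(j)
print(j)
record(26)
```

Transformed code:
count = count * j + (27 + 6 + (count >= 22) + count)
count = 27 + 6 + (1 - 30) + j - (27 + 6 + count + count)
count = 27 + 6 + j + j
j = (27 + 6 + count + 16) * (j - 8)
log(j)
print(j)
record(26)

j = (27 + 6 + count + 16) * (j - 8)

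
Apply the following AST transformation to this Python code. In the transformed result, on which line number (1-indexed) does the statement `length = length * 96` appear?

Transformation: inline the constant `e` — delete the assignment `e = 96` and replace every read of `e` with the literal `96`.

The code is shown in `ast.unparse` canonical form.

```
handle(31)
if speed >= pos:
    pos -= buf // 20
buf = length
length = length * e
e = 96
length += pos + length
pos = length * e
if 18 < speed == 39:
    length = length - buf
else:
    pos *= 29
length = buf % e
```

5

Transformed code:
handle(31)
if speed >= pos:
    pos -= buf // 20
buf = length
length = length * 96
length += pos + length
pos = length * 96
if 18 < speed == 39:
    length = length - buf
else:
    pos *= 29
length = buf % 96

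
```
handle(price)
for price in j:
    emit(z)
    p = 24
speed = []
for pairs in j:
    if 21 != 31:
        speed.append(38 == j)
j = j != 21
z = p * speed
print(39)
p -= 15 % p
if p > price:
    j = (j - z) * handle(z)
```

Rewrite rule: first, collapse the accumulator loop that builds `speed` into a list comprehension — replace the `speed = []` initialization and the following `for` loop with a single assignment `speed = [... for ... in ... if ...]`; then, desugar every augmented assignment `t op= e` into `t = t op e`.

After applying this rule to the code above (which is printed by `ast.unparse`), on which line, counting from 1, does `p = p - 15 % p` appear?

9

Transformed code:
handle(price)
for price in j:
    emit(z)
    p = 24
speed = [38 == j for pairs in j if 21 != 31]
j = j != 21
z = p * speed
print(39)
p = p - 15 % p
if p > price:
    j = (j - z) * handle(z)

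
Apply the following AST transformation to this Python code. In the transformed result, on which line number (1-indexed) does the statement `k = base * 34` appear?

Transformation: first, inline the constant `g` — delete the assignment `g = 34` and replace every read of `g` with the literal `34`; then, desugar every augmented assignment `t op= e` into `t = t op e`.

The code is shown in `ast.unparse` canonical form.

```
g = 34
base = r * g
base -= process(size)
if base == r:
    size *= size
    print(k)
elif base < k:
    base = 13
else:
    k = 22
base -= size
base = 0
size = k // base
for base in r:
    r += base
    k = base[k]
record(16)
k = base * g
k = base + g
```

17

Transformed code:
base = r * 34
base = base - process(size)
if base == r:
    size = size * size
    print(k)
elif base < k:
    base = 13
else:
    k = 22
base = base - size
base = 0
size = k // base
for base in r:
    r = r + base
    k = base[k]
record(16)
k = base * 34
k = base + 34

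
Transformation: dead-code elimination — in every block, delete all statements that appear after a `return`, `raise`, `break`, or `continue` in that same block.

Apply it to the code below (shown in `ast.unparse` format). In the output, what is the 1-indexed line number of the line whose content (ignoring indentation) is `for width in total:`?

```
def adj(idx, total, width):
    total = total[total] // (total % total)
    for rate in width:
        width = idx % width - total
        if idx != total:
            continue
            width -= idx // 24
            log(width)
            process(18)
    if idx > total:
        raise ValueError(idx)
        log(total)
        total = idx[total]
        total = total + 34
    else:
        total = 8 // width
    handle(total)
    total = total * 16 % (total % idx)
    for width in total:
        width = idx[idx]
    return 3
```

Transformed code:
def adj(idx, total, width):
    total = total[total] // (total % total)
    for rate in width:
        width = idx % width - total
        if idx != total:
            continue
    if idx > total:
        raise ValueError(idx)
    else:
        total = 8 // width
    handle(total)
    total = total * 16 % (total % idx)
    for width in total:
        width = idx[idx]
    return 3

13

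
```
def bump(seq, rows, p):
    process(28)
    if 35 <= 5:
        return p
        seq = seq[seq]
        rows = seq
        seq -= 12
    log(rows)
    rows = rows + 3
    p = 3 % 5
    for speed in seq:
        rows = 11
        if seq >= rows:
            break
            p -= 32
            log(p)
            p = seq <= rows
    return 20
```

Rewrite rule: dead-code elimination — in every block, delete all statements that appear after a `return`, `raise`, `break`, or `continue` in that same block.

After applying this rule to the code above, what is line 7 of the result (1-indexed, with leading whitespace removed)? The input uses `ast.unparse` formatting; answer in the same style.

Transformed code:
def bump(seq, rows, p):
    process(28)
    if 35 <= 5:
        return p
    log(rows)
    rows = rows + 3
    p = 3 % 5
    for speed in seq:
        rows = 11
        if seq >= rows:
            break
    return 20

p = 3 % 5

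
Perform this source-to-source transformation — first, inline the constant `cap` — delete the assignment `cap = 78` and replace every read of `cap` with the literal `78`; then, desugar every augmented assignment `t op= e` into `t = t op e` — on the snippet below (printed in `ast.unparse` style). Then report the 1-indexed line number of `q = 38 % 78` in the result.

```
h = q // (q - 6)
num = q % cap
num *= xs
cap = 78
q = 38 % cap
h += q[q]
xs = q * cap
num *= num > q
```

4

Transformed code:
h = q // (q - 6)
num = q % 78
num = num * xs
q = 38 % 78
h = h + q[q]
xs = q * 78
num = num * (num > q)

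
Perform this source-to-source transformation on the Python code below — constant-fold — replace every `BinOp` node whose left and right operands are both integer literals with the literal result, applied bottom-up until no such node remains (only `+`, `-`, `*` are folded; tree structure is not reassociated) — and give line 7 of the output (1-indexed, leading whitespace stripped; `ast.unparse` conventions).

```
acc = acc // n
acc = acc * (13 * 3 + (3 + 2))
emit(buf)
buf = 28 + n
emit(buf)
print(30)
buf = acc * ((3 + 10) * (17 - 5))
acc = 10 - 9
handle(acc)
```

Transformed code:
acc = acc // n
acc = acc * 44
emit(buf)
buf = 28 + n
emit(buf)
print(30)
buf = acc * 156
acc = 1
handle(acc)

buf = acc * 156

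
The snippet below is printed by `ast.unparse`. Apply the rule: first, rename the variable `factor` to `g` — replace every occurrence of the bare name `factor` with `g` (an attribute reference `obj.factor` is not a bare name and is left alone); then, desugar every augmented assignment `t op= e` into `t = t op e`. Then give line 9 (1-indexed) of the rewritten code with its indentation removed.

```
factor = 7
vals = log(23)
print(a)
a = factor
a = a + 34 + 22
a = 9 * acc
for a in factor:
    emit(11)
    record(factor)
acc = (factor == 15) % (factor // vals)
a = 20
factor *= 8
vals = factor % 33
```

record(g)

Transformed code:
g = 7
vals = log(23)
print(a)
a = g
a = a + 34 + 22
a = 9 * acc
for a in g:
    emit(11)
    record(g)
acc = (g == 15) % (g // vals)
a = 20
g = g * 8
vals = g % 33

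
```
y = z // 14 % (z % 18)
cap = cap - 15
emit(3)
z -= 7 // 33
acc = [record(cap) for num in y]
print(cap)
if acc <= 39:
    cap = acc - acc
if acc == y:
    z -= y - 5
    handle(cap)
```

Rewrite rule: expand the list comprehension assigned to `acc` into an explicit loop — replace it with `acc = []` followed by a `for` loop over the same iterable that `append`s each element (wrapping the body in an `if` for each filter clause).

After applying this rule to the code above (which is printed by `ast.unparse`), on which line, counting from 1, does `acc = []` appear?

5

Transformed code:
y = z // 14 % (z % 18)
cap = cap - 15
emit(3)
z -= 7 // 33
acc = []
for num in y:
    acc.append(record(cap))
print(cap)
if acc <= 39:
    cap = acc - acc
if acc == y:
    z -= y - 5
    handle(cap)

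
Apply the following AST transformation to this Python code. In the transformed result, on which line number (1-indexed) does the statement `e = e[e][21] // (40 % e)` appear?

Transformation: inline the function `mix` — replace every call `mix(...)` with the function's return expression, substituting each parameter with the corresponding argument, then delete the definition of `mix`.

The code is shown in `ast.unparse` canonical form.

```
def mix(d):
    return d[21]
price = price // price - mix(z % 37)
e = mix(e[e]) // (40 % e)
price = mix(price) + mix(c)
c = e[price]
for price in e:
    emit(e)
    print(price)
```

Transformed code:
price = price // price - (z % 37)[21]
e = e[e][21] // (40 % e)
price = price[21] + c[21]
c = e[price]
for price in e:
    emit(e)
    print(price)

2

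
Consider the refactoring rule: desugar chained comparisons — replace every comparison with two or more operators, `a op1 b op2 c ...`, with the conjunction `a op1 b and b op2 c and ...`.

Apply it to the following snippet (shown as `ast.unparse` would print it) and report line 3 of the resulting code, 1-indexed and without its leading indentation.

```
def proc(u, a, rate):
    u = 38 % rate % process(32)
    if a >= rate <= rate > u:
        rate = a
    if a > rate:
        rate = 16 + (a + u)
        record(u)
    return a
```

Transformed code:
def proc(u, a, rate):
    u = 38 % rate % process(32)
    if a >= rate and rate <= rate and (rate > u):
        rate = a
    if a > rate:
        rate = 16 + (a + u)
        record(u)
    return a

if a >= rate and rate <= rate and (rate > u):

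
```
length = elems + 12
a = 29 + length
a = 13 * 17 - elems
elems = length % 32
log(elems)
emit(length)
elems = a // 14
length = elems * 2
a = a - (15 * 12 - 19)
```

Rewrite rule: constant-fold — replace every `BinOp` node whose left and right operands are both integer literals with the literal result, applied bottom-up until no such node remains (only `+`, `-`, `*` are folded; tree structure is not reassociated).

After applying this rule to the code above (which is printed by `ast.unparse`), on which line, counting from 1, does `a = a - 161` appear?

9

Transformed code:
length = elems + 12
a = 29 + length
a = 221 - elems
elems = length % 32
log(elems)
emit(length)
elems = a // 14
length = elems * 2
a = a - 161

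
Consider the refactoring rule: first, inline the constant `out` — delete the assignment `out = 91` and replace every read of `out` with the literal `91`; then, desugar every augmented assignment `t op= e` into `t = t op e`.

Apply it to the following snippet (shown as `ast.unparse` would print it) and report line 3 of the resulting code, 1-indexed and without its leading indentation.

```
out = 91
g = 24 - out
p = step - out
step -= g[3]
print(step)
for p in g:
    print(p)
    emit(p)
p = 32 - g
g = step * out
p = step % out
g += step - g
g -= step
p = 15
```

Transformed code:
g = 24 - 91
p = step - 91
step = step - g[3]
print(step)
for p in g:
    print(p)
    emit(p)
p = 32 - g
g = step * 91
p = step % 91
g = g + (step - g)
g = g - step
p = 15

step = step - g[3]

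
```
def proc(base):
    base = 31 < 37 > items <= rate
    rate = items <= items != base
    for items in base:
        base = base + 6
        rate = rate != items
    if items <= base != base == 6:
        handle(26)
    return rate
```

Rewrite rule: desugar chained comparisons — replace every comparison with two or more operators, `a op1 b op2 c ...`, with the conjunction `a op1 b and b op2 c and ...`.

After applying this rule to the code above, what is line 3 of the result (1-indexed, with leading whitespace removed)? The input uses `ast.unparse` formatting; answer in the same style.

rate = items <= items and items != base

Transformed code:
def proc(base):
    base = 31 < 37 and 37 > items and (items <= rate)
    rate = items <= items and items != base
    for items in base:
        base = base + 6
        rate = rate != items
    if items <= base and base != base and (base == 6):
        handle(26)
    return rate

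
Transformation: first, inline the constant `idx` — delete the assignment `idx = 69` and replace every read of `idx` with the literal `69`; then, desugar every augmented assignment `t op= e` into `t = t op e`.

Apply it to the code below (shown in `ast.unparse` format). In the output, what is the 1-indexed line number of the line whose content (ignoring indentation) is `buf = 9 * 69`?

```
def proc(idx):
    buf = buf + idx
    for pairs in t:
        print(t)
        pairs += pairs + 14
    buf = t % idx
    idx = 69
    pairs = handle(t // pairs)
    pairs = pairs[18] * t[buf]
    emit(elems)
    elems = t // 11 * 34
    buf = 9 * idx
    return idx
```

Transformed code:
def proc(idx):
    buf = buf + 69
    for pairs in t:
        print(t)
        pairs = pairs + (pairs + 14)
    buf = t % 69
    pairs = handle(t // pairs)
    pairs = pairs[18] * t[buf]
    emit(elems)
    elems = t // 11 * 34
    buf = 9 * 69
    return 69

11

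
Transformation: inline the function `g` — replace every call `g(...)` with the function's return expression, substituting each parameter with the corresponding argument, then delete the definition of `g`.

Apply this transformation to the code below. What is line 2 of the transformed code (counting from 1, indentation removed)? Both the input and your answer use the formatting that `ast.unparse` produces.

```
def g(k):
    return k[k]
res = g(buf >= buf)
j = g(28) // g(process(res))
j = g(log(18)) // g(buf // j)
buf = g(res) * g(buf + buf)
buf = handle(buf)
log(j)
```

Transformed code:
res = (buf >= buf)[buf >= buf]
j = 28[28] // process(res)[process(res)]
j = log(18)[log(18)] // (buf // j)[buf // j]
buf = res[res] * (buf + buf)[buf + buf]
buf = handle(buf)
log(j)

j = 28[28] // process(res)[process(res)]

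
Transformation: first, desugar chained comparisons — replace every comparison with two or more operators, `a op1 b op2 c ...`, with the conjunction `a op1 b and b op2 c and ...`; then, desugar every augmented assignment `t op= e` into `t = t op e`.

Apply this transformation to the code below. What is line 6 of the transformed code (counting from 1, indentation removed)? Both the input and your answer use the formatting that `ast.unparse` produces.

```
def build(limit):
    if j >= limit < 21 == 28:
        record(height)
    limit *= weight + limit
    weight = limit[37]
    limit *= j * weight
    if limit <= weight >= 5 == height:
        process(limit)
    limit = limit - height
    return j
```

limit = limit * (j * weight)

Transformed code:
def build(limit):
    if j >= limit and limit < 21 and (21 == 28):
        record(height)
    limit = limit * (weight + limit)
    weight = limit[37]
    limit = limit * (j * weight)
    if limit <= weight and weight >= 5 and (5 == height):
        process(limit)
    limit = limit - height
    return j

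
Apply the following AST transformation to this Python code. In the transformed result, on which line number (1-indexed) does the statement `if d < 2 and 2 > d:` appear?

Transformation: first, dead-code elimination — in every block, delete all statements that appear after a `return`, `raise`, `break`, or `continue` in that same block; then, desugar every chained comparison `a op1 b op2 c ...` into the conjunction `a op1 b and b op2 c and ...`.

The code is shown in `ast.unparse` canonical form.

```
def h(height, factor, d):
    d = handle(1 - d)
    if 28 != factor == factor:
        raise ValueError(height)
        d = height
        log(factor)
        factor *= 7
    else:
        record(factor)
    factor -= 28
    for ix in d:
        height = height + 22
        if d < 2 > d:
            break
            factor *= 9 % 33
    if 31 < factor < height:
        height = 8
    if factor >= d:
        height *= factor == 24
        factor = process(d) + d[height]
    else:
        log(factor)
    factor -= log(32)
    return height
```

10

Transformed code:
def h(height, factor, d):
    d = handle(1 - d)
    if 28 != factor and factor == factor:
        raise ValueError(height)
    else:
        record(factor)
    factor -= 28
    for ix in d:
        height = height + 22
        if d < 2 and 2 > d:
            break
    if 31 < factor and factor < height:
        height = 8
    if factor >= d:
        height *= factor == 24
        factor = process(d) + d[height]
    else:
        log(factor)
    factor -= log(32)
    return height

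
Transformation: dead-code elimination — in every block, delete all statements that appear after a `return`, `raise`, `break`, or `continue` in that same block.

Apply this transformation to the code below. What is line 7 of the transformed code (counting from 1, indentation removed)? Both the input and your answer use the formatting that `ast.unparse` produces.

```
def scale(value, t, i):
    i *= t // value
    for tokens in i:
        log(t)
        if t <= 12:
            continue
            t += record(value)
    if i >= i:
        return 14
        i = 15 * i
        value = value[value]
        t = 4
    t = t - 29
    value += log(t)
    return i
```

if i >= i:

Transformed code:
def scale(value, t, i):
    i *= t // value
    for tokens in i:
        log(t)
        if t <= 12:
            continue
    if i >= i:
        return 14
    t = t - 29
    value += log(t)
    return i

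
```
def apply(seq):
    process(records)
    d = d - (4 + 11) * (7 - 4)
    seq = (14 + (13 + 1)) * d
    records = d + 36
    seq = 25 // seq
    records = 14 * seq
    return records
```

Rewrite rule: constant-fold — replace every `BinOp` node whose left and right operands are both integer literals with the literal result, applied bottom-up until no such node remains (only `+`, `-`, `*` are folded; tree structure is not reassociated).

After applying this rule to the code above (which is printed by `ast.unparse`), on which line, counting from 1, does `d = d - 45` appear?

3

Transformed code:
def apply(seq):
    process(records)
    d = d - 45
    seq = 28 * d
    records = d + 36
    seq = 25 // seq
    records = 14 * seq
    return records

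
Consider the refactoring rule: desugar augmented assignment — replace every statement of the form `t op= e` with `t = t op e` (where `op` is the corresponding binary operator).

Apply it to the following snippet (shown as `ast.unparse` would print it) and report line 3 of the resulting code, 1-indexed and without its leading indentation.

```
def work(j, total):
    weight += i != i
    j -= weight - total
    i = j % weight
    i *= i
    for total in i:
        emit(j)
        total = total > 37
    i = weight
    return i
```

Transformed code:
def work(j, total):
    weight = weight + (i != i)
    j = j - (weight - total)
    i = j % weight
    i = i * i
    for total in i:
        emit(j)
        total = total > 37
    i = weight
    return i

j = j - (weight - total)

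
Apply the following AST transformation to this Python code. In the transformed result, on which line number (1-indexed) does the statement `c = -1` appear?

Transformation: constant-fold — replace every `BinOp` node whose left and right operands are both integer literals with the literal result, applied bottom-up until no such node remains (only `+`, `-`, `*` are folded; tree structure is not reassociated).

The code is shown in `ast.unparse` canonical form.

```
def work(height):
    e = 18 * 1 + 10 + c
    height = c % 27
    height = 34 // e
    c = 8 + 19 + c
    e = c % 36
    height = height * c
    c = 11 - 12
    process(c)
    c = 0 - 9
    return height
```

8

Transformed code:
def work(height):
    e = 28 + c
    height = c % 27
    height = 34 // e
    c = 27 + c
    e = c % 36
    height = height * c
    c = -1
    process(c)
    c = -9
    return height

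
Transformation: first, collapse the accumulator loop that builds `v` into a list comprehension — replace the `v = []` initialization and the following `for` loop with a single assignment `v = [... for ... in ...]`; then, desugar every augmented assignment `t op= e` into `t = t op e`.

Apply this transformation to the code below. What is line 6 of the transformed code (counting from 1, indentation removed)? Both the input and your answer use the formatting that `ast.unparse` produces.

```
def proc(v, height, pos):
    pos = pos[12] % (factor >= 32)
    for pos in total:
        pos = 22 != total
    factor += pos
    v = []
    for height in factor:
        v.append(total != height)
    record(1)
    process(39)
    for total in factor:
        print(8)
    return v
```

Transformed code:
def proc(v, height, pos):
    pos = pos[12] % (factor >= 32)
    for pos in total:
        pos = 22 != total
    factor = factor + pos
    v = [total != height for height in factor]
    record(1)
    process(39)
    for total in factor:
        print(8)
    return v

v = [total != height for height in factor]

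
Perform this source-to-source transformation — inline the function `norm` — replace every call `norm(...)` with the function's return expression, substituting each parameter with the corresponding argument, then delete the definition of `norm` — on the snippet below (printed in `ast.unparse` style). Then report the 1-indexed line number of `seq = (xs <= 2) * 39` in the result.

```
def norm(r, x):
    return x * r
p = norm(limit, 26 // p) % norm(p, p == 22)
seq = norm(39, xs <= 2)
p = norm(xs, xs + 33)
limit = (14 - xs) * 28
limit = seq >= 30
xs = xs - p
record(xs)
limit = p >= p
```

2

Transformed code:
p = 26 // p * limit % ((p == 22) * p)
seq = (xs <= 2) * 39
p = (xs + 33) * xs
limit = (14 - xs) * 28
limit = seq >= 30
xs = xs - p
record(xs)
limit = p >= p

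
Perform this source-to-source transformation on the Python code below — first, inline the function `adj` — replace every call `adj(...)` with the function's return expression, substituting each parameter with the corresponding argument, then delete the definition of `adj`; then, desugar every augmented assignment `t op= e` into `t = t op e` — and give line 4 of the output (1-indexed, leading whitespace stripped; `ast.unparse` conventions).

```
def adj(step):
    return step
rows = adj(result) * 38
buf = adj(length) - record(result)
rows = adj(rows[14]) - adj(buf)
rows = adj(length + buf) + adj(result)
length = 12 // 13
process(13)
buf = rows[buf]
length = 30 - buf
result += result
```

rows = length + buf + result

Transformed code:
rows = result * 38
buf = length - record(result)
rows = rows[14] - buf
rows = length + buf + result
length = 12 // 13
process(13)
buf = rows[buf]
length = 30 - buf
result = result + result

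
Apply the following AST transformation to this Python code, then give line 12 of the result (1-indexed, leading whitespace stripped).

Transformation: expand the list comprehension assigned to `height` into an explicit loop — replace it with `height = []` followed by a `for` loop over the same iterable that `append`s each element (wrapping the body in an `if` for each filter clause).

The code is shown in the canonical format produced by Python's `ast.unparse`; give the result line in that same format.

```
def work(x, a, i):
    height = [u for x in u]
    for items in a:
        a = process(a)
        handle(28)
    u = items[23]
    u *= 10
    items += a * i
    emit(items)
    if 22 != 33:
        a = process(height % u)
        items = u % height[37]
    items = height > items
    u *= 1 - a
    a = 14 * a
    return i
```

Transformed code:
def work(x, a, i):
    height = []
    for x in u:
        height.append(u)
    for items in a:
        a = process(a)
        handle(28)
    u = items[23]
    u *= 10
    items += a * i
    emit(items)
    if 22 != 33:
        a = process(height % u)
        items = u % height[37]
    items = height > items
    u *= 1 - a
    a = 14 * a
    return i

if 22 != 33:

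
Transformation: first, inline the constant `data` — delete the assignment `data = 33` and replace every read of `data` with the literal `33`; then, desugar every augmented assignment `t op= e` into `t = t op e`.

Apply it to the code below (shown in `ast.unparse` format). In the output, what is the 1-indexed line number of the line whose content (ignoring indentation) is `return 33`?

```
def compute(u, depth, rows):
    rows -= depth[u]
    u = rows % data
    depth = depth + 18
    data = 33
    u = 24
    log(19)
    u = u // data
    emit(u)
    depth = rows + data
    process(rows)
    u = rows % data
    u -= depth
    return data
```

Transformed code:
def compute(u, depth, rows):
    rows = rows - depth[u]
    u = rows % 33
    depth = depth + 18
    u = 24
    log(19)
    u = u // 33
    emit(u)
    depth = rows + 33
    process(rows)
    u = rows % 33
    u = u - depth
    return 33

13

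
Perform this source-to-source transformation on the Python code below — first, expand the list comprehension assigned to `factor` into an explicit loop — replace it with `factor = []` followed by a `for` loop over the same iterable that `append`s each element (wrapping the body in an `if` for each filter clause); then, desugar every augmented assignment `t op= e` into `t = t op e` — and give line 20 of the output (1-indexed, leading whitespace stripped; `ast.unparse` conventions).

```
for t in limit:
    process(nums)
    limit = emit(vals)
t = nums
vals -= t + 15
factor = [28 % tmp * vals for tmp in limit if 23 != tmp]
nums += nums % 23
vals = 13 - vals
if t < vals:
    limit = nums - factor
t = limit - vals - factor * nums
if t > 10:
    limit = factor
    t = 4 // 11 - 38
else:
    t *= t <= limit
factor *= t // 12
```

factor = factor * (t // 12)

Transformed code:
for t in limit:
    process(nums)
    limit = emit(vals)
t = nums
vals = vals - (t + 15)
factor = []
for tmp in limit:
    if 23 != tmp:
        factor.append(28 % tmp * vals)
nums = nums + nums % 23
vals = 13 - vals
if t < vals:
    limit = nums - factor
t = limit - vals - factor * nums
if t > 10:
    limit = factor
    t = 4 // 11 - 38
else:
    t = t * (t <= limit)
factor = factor * (t // 12)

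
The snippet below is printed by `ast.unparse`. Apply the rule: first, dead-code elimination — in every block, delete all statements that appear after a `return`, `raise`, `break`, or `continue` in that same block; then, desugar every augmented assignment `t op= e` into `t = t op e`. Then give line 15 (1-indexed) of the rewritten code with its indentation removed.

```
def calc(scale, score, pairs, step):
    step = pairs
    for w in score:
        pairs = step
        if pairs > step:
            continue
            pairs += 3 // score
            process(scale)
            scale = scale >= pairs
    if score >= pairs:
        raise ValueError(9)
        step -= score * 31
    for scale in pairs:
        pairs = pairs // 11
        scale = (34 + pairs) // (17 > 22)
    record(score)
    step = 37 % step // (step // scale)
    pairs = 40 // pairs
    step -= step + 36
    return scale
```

Transformed code:
def calc(scale, score, pairs, step):
    step = pairs
    for w in score:
        pairs = step
        if pairs > step:
            continue
    if score >= pairs:
        raise ValueError(9)
    for scale in pairs:
        pairs = pairs // 11
        scale = (34 + pairs) // (17 > 22)
    record(score)
    step = 37 % step // (step // scale)
    pairs = 40 // pairs
    step = step - (step + 36)
    return scale

step = step - (step + 36)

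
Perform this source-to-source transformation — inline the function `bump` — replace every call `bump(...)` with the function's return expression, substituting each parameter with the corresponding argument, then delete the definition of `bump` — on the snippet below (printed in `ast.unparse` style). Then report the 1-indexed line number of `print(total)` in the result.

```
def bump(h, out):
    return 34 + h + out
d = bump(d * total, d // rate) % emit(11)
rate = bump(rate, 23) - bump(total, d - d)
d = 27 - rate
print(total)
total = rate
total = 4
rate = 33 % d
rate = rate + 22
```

4

Transformed code:
d = (34 + d * total + d // rate) % emit(11)
rate = 34 + rate + 23 - (34 + total + (d - d))
d = 27 - rate
print(total)
total = rate
total = 4
rate = 33 % d
rate = rate + 22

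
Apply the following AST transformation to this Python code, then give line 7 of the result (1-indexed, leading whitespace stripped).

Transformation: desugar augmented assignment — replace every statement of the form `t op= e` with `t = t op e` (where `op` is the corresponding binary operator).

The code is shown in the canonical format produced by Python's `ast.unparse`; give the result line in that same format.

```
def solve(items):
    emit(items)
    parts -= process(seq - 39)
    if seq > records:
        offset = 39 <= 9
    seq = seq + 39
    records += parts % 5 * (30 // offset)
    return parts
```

Transformed code:
def solve(items):
    emit(items)
    parts = parts - process(seq - 39)
    if seq > records:
        offset = 39 <= 9
    seq = seq + 39
    records = records + parts % 5 * (30 // offset)
    return parts

records = records + parts % 5 * (30 // offset)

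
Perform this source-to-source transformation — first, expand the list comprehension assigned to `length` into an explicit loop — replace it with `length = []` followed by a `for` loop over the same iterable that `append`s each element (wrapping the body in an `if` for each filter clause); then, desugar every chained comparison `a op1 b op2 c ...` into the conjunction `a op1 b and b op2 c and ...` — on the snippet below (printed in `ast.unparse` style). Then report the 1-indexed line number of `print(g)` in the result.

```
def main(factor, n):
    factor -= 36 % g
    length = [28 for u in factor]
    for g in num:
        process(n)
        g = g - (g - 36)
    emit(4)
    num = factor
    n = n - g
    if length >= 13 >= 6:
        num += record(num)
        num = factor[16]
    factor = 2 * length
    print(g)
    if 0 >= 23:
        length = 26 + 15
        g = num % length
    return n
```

16

Transformed code:
def main(factor, n):
    factor -= 36 % g
    length = []
    for u in factor:
        length.append(28)
    for g in num:
        process(n)
        g = g - (g - 36)
    emit(4)
    num = factor
    n = n - g
    if length >= 13 and 13 >= 6:
        num += record(num)
        num = factor[16]
    factor = 2 * length
    print(g)
    if 0 >= 23:
        length = 26 + 15
        g = num % length
    return n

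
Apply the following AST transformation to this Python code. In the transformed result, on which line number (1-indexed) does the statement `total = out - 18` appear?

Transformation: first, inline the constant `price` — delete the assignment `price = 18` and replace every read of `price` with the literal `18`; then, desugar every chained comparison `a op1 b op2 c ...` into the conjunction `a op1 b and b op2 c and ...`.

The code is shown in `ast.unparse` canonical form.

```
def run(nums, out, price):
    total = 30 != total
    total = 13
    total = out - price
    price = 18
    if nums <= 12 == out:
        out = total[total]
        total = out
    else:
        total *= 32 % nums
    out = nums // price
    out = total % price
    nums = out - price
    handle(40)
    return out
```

Transformed code:
def run(nums, out, price):
    total = 30 != total
    total = 13
    total = out - 18
    if nums <= 12 and 12 == out:
        out = total[total]
        total = out
    else:
        total *= 32 % nums
    out = nums // 18
    out = total % 18
    nums = out - 18
    handle(40)
    return out

4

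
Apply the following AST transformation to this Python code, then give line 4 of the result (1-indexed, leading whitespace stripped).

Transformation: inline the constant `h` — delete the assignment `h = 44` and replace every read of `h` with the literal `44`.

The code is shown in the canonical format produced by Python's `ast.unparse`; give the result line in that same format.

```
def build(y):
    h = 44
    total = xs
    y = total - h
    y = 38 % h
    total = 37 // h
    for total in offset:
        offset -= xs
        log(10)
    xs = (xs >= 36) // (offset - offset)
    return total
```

y = 38 % 44

Transformed code:
def build(y):
    total = xs
    y = total - 44
    y = 38 % 44
    total = 37 // 44
    for total in offset:
        offset -= xs
        log(10)
    xs = (xs >= 36) // (offset - offset)
    return total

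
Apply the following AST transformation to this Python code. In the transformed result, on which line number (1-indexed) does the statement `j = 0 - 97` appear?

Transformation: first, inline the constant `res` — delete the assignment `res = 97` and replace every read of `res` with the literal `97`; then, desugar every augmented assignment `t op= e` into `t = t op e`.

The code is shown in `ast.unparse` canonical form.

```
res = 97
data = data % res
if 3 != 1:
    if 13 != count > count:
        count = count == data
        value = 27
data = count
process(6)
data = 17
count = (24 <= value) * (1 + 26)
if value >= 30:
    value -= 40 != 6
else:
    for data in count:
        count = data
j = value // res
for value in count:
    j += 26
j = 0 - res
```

18

Transformed code:
data = data % 97
if 3 != 1:
    if 13 != count > count:
        count = count == data
        value = 27
data = count
process(6)
data = 17
count = (24 <= value) * (1 + 26)
if value >= 30:
    value = value - (40 != 6)
else:
    for data in count:
        count = data
j = value // 97
for value in count:
    j = j + 26
j = 0 - 97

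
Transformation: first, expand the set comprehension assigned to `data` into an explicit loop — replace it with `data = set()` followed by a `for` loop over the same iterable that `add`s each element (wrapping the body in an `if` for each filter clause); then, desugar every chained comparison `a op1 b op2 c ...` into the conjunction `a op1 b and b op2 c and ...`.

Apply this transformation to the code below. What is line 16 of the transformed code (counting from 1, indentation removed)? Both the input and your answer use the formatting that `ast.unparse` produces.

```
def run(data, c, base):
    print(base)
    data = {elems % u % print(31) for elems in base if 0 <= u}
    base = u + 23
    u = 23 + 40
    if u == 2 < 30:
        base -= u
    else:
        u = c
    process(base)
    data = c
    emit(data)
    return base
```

return base

Transformed code:
def run(data, c, base):
    print(base)
    data = set()
    for elems in base:
        if 0 <= u:
            data.add(elems % u % print(31))
    base = u + 23
    u = 23 + 40
    if u == 2 and 2 < 30:
        base -= u
    else:
        u = c
    process(base)
    data = c
    emit(data)
    return base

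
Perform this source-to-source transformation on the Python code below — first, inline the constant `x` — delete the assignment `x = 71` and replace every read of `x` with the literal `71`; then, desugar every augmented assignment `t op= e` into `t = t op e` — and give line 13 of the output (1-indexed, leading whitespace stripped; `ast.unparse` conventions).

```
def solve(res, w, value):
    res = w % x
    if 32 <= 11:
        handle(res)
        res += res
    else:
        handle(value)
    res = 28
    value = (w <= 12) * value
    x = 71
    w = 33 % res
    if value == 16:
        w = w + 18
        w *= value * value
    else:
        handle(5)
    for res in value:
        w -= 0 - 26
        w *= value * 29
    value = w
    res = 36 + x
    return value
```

w = w * (value * value)

Transformed code:
def solve(res, w, value):
    res = w % 71
    if 32 <= 11:
        handle(res)
        res = res + res
    else:
        handle(value)
    res = 28
    value = (w <= 12) * value
    w = 33 % res
    if value == 16:
        w = w + 18
        w = w * (value * value)
    else:
        handle(5)
    for res in value:
        w = w - (0 - 26)
        w = w * (value * 29)
    value = w
    res = 36 + 71
    return value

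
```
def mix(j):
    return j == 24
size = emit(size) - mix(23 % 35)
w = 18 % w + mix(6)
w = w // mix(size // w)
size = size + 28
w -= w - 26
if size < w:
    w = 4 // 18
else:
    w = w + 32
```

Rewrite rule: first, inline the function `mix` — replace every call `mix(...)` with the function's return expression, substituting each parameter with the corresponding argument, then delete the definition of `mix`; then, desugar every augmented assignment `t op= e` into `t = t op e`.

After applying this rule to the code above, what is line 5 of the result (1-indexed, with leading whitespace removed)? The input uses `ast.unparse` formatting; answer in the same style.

w = w - (w - 26)

Transformed code:
size = emit(size) - (23 % 35 == 24)
w = 18 % w + (6 == 24)
w = w // (size // w == 24)
size = size + 28
w = w - (w - 26)
if size < w:
    w = 4 // 18
else:
    w = w + 32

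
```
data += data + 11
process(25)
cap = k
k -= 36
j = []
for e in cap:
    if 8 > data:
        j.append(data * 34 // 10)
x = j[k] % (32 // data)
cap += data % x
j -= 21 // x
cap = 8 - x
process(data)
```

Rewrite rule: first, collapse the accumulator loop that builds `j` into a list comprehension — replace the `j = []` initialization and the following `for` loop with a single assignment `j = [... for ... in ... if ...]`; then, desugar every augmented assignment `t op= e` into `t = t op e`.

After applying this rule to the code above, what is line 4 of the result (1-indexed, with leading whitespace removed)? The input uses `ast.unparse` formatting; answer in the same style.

k = k - 36

Transformed code:
data = data + (data + 11)
process(25)
cap = k
k = k - 36
j = [data * 34 // 10 for e in cap if 8 > data]
x = j[k] % (32 // data)
cap = cap + data % x
j = j - 21 // x
cap = 8 - x
process(data)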